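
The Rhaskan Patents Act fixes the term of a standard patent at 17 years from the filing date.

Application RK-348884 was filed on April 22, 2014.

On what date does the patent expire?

2031-04-22

Filing date + 17 years → 22 April 2031.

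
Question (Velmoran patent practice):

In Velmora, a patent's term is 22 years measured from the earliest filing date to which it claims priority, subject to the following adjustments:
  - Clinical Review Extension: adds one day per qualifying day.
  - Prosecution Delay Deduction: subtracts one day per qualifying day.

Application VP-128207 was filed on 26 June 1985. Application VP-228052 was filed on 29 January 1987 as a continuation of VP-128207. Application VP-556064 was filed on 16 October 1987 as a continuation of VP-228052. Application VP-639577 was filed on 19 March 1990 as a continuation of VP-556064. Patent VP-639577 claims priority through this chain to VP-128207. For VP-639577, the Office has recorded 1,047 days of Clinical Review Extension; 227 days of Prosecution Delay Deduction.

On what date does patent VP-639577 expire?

2009-09-23

Earliest priority filing: 26 June 1985.
Base term: 26 June 1985 + 22 years → 26 June 2007.
Clinical Review Extension: +1047 days → 8 May 2010.
Prosecution Delay Deduction: −227 days → 23 September 2009.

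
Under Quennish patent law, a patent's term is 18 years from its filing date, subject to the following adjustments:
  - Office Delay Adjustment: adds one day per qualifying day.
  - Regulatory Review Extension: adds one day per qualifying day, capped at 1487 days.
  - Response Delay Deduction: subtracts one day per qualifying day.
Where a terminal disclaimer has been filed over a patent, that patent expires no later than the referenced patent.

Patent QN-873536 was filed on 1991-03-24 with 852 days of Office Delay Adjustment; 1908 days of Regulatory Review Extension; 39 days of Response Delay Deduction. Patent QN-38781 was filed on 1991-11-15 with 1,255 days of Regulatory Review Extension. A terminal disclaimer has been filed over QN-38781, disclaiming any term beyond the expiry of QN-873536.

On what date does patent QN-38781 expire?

Natural term of QN-38781:
  Base: filing + 18 years → 15 November 2009.
  Regulatory Review Extension: 1255 days (within the 1487-day cap) → +1255 days → 23 April 2013.
Expiry of referenced patent QN-873536:
  Base: filing + 18 years → 24 March 2009.
  Office Delay Adjustment: +852 days → 24 July 2011.
  Regulatory Review Extension: 1908 days claimed exceeds the 1487-day cap, so +1487 days → 19 August 2015.
  Response Delay Deduction: −39 days → 11 July 2015.
Terminal disclaimer: QN-38781 expires on the earlier of 23 April 2013 and 11 July 2015.

2013-04-23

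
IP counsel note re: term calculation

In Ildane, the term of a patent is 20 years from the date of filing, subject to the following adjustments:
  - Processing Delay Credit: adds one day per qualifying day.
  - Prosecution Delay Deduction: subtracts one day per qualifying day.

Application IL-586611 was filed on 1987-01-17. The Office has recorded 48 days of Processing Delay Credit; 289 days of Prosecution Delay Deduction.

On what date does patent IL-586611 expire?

2006-05-21

Base term: filing date + 20 years → 17 January 2007.
Processing Delay Credit: +48 days → 6 March 2007.
Prosecution Delay Deduction: −289 days → 21 May 2006.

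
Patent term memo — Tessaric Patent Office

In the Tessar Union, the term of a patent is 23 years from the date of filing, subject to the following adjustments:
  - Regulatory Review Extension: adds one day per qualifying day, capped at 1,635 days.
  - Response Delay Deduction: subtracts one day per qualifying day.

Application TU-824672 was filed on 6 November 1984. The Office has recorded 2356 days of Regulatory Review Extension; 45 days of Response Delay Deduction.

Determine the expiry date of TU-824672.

Base term: filing date + 23 years → 6 November 2007.
Regulatory Review Extension: 2356 days claimed exceeds the 1635-day cap, so +1635 days → 28 April 2012.
Response Delay Deduction: −45 days → 14 March 2012.

March 14, 2012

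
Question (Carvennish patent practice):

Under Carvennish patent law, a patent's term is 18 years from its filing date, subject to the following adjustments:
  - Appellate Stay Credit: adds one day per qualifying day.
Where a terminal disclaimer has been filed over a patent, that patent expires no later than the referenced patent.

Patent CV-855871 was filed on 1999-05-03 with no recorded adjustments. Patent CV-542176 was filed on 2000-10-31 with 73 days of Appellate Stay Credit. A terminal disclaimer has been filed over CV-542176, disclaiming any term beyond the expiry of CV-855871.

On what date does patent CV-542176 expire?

May 3, 2017

Natural term of CV-542176:
  Base: filing + 18 years → 31 October 2018.
  Appellate Stay Credit: +73 days → 12 January 2019.
Expiry of referenced patent CV-855871:
  Base: filing + 18 years → 3 May 2017.
Terminal disclaimer: CV-542176 expires on the earlier of 12 January 2019 and 3 May 2017.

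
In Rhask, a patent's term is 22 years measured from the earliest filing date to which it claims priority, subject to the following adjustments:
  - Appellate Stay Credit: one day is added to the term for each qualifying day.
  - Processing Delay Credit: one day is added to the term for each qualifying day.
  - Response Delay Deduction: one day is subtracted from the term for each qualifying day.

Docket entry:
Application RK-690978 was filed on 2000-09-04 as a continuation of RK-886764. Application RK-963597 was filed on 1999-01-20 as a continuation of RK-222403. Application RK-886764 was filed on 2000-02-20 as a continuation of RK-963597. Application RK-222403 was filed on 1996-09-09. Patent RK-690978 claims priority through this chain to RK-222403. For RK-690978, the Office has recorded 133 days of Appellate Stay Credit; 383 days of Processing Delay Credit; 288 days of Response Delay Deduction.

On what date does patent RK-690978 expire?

April 25, 2019

Earliest priority filing: 9 September 1996.
Base term: 9 September 1996 + 22 years → 9 September 2018.
Appellate Stay Credit: +133 days → 20 January 2019.
Processing Delay Credit: +383 days → 7 February 2020.
Response Delay Deduction: −288 days → 25 April 2019.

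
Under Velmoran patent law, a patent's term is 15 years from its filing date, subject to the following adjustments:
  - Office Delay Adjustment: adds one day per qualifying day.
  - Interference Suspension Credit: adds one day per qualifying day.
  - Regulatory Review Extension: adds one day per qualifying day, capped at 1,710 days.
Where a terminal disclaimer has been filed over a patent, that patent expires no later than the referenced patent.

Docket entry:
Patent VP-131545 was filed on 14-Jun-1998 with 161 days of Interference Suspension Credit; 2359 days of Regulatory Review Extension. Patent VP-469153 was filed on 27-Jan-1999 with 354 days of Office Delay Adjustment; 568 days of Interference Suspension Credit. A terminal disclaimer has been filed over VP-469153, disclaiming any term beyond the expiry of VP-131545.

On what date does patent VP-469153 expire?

Natural term of VP-469153:
  Base: filing + 15 years → 27 January 2014.
  Office Delay Adjustment: +354 days → 16 January 2015.
  Interference Suspension Credit: +568 days → 6 August 2016.
Expiry of referenced patent VP-131545:
  Base: filing + 15 years → 14 June 2013.
  Interference Suspension Credit: +161 days → 22 November 2013.
  Regulatory Review Extension: 2359 days claimed exceeds the 1710-day cap, so +1710 days → 29 July 2018.
Terminal disclaimer: VP-469153 expires on the earlier of 6 August 2016 and 29 July 2018.

2016-08-06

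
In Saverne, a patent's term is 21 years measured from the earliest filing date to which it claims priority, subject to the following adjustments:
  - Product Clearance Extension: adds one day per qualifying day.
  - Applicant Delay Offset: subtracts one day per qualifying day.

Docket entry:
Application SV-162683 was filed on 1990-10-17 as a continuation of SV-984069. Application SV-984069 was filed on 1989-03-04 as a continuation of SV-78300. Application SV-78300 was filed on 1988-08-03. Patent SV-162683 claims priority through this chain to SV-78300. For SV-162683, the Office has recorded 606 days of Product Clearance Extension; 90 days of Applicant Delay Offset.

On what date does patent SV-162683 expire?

Earliest priority filing: 3 August 1988.
Base term: 3 August 1988 + 21 years → 3 August 2009.
Product Clearance Extension: +606 days → 1 April 2011.
Applicant Delay Offset: −90 days → 1 January 2011.

2011-01-01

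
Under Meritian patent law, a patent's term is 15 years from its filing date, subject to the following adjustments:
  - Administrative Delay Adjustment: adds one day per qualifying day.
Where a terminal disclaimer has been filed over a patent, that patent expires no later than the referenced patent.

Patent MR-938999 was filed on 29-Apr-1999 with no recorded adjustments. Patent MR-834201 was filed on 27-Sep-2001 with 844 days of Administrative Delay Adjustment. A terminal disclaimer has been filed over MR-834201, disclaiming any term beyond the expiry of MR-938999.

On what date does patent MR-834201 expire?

Natural term of MR-834201:
  Base: filing + 15 years → 27 September 2016.
  Administrative Delay Adjustment: +844 days → 19 January 2019.
Expiry of referenced patent MR-938999:
  Base: filing + 15 years → 29 April 2014.
Terminal disclaimer: MR-834201 expires on the earlier of 19 January 2019 and 29 April 2014.

2014-04-29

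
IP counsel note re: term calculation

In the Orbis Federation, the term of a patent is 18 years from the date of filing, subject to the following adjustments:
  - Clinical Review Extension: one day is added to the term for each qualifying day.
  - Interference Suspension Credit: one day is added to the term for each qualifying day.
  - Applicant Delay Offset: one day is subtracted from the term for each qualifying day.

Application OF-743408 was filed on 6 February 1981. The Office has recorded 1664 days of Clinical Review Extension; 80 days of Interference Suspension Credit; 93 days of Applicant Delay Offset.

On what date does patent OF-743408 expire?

Base term: filing date + 18 years → 6 February 1999.
Clinical Review Extension: +1664 days → 28 August 2003.
Interference Suspension Credit: +80 days → 16 November 2003.
Applicant Delay Offset: −93 days → 15 August 2003.

August 15, 2003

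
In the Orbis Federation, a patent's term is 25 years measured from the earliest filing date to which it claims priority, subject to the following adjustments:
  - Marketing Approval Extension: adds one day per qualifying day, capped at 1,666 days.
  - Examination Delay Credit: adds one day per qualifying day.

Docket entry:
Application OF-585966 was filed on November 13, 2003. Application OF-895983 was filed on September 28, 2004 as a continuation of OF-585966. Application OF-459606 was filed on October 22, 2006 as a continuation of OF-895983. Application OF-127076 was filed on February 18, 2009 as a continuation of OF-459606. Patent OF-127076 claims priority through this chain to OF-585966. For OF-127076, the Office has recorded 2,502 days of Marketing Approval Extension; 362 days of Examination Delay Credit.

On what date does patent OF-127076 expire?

2034-06-03

Earliest priority filing: 13 November 2003.
Base term: 13 November 2003 + 25 years → 13 November 2028.
Marketing Approval Extension: 2502 days claimed exceeds the 1666-day cap, so +1666 days → 6 June 2033.
Examination Delay Credit: +362 days → 3 June 2034.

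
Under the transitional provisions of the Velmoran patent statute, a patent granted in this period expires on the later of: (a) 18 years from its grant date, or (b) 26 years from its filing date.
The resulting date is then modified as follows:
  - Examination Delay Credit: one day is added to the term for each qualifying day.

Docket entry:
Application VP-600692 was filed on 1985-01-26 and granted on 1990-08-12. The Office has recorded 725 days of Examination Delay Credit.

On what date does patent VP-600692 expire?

(a) grant + 18 years → 12 August 2008.
(b) filing + 26 years → 26 January 2011.
Later of the two: 26 January 2011.
Examination Delay Credit: +725 days → 20 January 2013.

2013-01-20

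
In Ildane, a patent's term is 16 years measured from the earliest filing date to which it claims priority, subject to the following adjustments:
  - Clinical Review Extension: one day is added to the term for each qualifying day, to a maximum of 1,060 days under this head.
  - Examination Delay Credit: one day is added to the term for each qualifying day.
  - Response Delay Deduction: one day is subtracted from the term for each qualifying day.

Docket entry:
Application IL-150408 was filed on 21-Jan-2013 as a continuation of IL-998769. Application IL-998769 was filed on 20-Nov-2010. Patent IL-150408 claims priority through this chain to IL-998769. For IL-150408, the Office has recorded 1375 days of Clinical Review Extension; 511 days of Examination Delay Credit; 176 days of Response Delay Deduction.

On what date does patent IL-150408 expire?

Earliest priority filing: 20 November 2010.
Base term: 20 November 2010 + 16 years → 20 November 2026.
Clinical Review Extension: 1375 days claimed exceeds the 1060-day cap, so +1060 days → 15 October 2029.
Examination Delay Credit: +511 days → 10 March 2031.
Response Delay Deduction: −176 days → 15 September 2030.

2030-09-15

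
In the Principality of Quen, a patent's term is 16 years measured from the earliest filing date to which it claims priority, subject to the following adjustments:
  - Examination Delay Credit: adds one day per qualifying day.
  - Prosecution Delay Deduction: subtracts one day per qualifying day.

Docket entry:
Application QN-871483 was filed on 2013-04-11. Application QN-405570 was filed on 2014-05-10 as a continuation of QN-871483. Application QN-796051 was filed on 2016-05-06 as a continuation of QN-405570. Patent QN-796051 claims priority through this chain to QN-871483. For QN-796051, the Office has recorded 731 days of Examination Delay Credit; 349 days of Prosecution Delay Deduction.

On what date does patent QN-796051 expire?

2030-04-28

Earliest priority filing: 11 April 2013.
Base term: 11 April 2013 + 16 years → 11 April 2029.
Examination Delay Credit: +731 days → 12 April 2031.
Prosecution Delay Deduction: −349 days → 28 April 2030.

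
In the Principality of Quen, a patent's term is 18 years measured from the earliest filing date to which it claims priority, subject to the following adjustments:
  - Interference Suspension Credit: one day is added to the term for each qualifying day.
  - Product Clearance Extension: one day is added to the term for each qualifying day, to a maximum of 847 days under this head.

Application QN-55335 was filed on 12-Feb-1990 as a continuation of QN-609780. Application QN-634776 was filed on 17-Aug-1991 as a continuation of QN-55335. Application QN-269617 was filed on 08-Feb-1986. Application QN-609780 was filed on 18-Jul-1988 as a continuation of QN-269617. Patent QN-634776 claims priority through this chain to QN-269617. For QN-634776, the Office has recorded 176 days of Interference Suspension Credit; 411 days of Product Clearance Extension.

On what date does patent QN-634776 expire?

2005-09-17

Earliest priority filing: 8 February 1986.
Base term: 8 February 1986 + 18 years → 8 February 2004.
Interference Suspension Credit: +176 days → 2 August 2004.
Product Clearance Extension: 411 days (within the 847-day cap) → +411 days → 17 September 2005.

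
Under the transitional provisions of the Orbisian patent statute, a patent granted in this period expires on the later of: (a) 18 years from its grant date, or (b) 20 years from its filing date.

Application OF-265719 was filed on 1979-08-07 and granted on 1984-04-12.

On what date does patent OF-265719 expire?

(a) grant + 18 years → 12 April 2002.
(b) filing + 20 years → 7 August 1999.
Later of the two: 12 April 2002.

April 12, 2002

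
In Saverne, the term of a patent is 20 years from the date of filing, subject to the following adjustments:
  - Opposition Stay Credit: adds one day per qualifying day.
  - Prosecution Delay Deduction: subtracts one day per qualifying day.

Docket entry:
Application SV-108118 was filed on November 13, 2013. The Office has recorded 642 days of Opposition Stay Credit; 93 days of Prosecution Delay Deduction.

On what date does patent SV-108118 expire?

May 16, 2035

Base term: filing date + 20 years → 13 November 2033.
Opposition Stay Credit: +642 days → 17 August 2035.
Prosecution Delay Deduction: −93 days → 16 May 2035.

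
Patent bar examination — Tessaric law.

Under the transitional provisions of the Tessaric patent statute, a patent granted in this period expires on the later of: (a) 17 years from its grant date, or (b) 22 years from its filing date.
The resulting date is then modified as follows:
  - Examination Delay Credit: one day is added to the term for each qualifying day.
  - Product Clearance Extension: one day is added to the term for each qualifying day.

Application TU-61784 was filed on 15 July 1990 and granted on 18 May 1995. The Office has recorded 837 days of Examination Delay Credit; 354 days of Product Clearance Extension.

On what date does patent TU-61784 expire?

October 19, 2015

(a) grant + 17 years → 18 May 2012.
(b) filing + 22 years → 15 July 2012.
Later of the two: 15 July 2012.
Examination Delay Credit: +837 days → 30 October 2014.
Product Clearance Extension: +354 days → 19 October 2015.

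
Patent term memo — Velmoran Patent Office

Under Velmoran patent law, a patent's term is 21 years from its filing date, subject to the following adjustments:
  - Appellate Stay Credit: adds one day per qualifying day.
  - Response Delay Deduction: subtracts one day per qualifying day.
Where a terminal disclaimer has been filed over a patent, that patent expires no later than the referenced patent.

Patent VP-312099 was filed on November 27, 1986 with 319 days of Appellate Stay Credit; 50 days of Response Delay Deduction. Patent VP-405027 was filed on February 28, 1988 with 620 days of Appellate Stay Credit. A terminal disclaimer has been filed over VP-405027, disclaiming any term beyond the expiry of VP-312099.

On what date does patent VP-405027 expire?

2008-08-22

Natural term of VP-405027:
  Base: filing + 21 years → 28 February 2009.
  Appellate Stay Credit: +620 days → 10 November 2010.
Expiry of referenced patent VP-312099:
  Base: filing + 21 years → 27 November 2007.
  Appellate Stay Credit: +319 days → 11 October 2008.
  Response Delay Deduction: −50 days → 22 August 2008.
Terminal disclaimer: VP-405027 expires on the earlier of 10 November 2010 and 22 August 2008.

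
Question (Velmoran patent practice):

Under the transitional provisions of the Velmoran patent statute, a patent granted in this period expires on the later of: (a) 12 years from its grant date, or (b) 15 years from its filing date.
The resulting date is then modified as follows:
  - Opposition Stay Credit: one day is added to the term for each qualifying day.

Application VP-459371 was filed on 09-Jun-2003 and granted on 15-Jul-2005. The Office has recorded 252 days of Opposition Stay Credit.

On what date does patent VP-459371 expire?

(a) grant + 12 years → 15 July 2017.
(b) filing + 15 years → 9 June 2018.
Later of the two: 9 June 2018.
Opposition Stay Credit: +252 days → 16 February 2019.

February 16, 2019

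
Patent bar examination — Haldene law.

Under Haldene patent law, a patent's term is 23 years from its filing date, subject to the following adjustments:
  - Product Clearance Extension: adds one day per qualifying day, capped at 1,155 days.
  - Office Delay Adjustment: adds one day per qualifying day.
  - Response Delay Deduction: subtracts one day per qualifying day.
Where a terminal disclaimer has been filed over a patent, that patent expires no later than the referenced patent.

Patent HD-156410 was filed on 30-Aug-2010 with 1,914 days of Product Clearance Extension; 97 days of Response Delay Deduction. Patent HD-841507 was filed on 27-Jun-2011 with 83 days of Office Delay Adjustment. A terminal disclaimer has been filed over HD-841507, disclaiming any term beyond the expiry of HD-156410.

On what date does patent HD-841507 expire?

September 18, 2034

Natural term of HD-841507:
  Base: filing + 23 years → 27 June 2034.
  Office Delay Adjustment: +83 days → 18 September 2034.
Expiry of referenced patent HD-156410:
  Base: filing + 23 years → 30 August 2033.
  Product Clearance Extension: 1914 days claimed exceeds the 1155-day cap, so +1155 days → 28 October 2036.
  Response Delay Deduction: −97 days → 23 July 2036.
Terminal disclaimer: HD-841507 expires on the earlier of 18 September 2034 and 23 July 2036.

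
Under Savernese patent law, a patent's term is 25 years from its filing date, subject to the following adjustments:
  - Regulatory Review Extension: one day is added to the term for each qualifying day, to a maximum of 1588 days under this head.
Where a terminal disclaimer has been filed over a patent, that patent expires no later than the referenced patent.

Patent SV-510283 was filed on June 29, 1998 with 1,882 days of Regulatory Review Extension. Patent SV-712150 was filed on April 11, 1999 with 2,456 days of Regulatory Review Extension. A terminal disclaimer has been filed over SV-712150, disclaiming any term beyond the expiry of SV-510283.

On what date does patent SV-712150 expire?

2027-11-03

Natural term of SV-712150:
  Base: filing + 25 years → 11 April 2024.
  Regulatory Review Extension: 2456 days claimed exceeds the 1588-day cap, so +1588 days → 16 August 2028.
Expiry of referenced patent SV-510283:
  Base: filing + 25 years → 29 June 2023.
  Regulatory Review Extension: 1882 days claimed exceeds the 1588-day cap, so +1588 days → 3 November 2027.
Terminal disclaimer: SV-712150 expires on the earlier of 16 August 2028 and 3 November 2027.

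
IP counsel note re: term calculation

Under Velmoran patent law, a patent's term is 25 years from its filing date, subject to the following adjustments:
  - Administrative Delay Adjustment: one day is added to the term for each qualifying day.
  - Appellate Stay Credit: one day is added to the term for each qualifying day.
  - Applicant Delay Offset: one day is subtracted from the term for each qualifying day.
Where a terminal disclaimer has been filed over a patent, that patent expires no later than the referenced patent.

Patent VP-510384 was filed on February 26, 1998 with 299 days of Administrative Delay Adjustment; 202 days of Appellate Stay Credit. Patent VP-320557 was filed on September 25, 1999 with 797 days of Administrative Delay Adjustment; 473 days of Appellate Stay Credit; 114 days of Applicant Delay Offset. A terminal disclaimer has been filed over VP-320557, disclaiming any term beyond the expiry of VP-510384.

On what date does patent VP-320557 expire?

Natural term of VP-320557:
  Base: filing + 25 years → 25 September 2024.
  Administrative Delay Adjustment: +797 days → 1 December 2026.
  Appellate Stay Credit: +473 days → 18 March 2028.
  Applicant Delay Offset: −114 days → 25 November 2027.
Expiry of referenced patent VP-510384:
  Base: filing + 25 years → 26 February 2023.
  Administrative Delay Adjustment: +299 days → 22 December 2023.
  Appellate Stay Credit: +202 days → 11 July 2024.
Terminal disclaimer: VP-320557 expires on the earlier of 25 November 2027 and 11 July 2024.

July 11, 2024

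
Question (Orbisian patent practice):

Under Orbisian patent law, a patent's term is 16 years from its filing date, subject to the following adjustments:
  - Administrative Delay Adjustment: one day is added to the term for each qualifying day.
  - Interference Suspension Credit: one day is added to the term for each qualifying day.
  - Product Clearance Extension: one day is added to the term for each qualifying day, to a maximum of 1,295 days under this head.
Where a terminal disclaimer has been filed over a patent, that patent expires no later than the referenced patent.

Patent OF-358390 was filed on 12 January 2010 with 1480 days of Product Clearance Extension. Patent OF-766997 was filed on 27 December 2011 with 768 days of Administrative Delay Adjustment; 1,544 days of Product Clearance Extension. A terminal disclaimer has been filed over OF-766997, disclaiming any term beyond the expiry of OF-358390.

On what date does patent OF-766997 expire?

July 30, 2029

Natural term of OF-766997:
  Base: filing + 16 years → 27 December 2027.
  Administrative Delay Adjustment: +768 days → 2 February 2030.
  Product Clearance Extension: 1544 days claimed exceeds the 1295-day cap, so +1295 days → 20 August 2033.
Expiry of referenced patent OF-358390:
  Base: filing + 16 years → 12 January 2026.
  Product Clearance Extension: 1480 days claimed exceeds the 1295-day cap, so +1295 days → 30 July 2029.
Terminal disclaimer: OF-766997 expires on the earlier of 20 August 2033 and 30 July 2029.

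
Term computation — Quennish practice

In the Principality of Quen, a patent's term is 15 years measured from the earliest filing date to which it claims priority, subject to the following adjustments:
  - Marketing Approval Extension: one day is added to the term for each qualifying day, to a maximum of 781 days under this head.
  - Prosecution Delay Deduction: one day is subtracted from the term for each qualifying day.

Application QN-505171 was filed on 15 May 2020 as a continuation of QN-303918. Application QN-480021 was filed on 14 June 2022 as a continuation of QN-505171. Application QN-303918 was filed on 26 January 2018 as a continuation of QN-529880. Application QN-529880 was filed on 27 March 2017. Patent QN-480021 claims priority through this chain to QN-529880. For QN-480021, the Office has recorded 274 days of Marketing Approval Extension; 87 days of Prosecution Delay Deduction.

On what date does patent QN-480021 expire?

2032-09-30

Earliest priority filing: 27 March 2017.
Base term: 27 March 2017 + 15 years → 27 March 2032.
Marketing Approval Extension: 274 days (within the 781-day cap) → +274 days → 26 December 2032.
Prosecution Delay Deduction: −87 days → 30 September 2032.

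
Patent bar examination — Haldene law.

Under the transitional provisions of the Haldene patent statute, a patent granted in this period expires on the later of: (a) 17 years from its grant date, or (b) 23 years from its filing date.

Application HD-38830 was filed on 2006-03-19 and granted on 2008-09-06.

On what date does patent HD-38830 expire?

March 19, 2029

(a) grant + 17 years → 6 September 2025.
(b) filing + 23 years → 19 March 2029.
Later of the two: 19 March 2029.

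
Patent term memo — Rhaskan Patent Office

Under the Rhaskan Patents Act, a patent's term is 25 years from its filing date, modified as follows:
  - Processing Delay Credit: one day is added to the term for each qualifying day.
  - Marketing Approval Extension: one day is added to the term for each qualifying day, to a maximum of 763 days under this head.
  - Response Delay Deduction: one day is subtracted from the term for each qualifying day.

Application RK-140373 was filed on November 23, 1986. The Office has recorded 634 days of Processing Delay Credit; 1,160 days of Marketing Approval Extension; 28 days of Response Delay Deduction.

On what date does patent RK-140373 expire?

2015-08-23

Base term: filing date + 25 years → 23 November 2011.
Processing Delay Credit: +634 days → 18 August 2013.
Marketing Approval Extension: 1160 days claimed exceeds the 763-day cap, so +763 days → 20 September 2015.
Response Delay Deduction: −28 days → 23 August 2015.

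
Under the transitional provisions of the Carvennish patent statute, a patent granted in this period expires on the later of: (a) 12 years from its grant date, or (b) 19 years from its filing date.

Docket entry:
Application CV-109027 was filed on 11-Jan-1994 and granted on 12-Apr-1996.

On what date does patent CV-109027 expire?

2013-01-11

(a) grant + 12 years → 12 April 2008.
(b) filing + 19 years → 11 January 2013.
Later of the two: 11 January 2013.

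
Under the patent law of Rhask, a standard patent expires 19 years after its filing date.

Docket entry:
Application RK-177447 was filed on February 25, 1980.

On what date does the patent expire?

Filing date + 19 years → 25 February 1999.

February 25, 1999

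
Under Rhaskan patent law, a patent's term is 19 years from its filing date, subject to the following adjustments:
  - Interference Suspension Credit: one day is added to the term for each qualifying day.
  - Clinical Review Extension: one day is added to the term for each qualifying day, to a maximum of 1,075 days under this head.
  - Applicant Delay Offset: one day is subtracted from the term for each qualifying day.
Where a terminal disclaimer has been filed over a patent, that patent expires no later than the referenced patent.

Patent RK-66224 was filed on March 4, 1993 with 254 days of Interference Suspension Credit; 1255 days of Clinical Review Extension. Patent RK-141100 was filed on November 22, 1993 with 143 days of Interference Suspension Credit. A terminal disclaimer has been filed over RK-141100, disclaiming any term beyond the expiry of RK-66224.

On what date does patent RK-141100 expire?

April 14, 2013

Natural term of RK-141100:
  Base: filing + 19 years → 22 November 2012.
  Interference Suspension Credit: +143 days → 14 April 2013.
Expiry of referenced patent RK-66224:
  Base: filing + 19 years → 4 March 2012.
  Interference Suspension Credit: +254 days → 13 November 2012.
  Clinical Review Extension: 1255 days claimed exceeds the 1075-day cap, so +1075 days → 24 October 2015.
Terminal disclaimer: RK-141100 expires on the earlier of 14 April 2013 and 24 October 2015.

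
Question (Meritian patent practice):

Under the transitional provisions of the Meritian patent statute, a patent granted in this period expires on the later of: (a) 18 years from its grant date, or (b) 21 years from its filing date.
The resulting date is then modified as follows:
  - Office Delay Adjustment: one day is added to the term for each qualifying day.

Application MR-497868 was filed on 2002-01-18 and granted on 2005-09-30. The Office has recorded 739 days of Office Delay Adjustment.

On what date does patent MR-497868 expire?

October 8, 2025

(a) grant + 18 years → 30 September 2023.
(b) filing + 21 years → 18 January 2023.
Later of the two: 30 September 2023.
Office Delay Adjustment: +739 days → 8 October 2025.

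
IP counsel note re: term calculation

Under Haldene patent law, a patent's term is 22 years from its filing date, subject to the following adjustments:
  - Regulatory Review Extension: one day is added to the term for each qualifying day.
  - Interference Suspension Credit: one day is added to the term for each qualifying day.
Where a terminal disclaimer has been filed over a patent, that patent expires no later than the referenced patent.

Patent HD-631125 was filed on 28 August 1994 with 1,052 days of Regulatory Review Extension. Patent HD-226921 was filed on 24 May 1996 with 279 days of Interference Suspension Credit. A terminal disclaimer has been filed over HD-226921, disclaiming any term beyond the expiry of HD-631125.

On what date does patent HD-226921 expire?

February 27, 2019

Natural term of HD-226921:
  Base: filing + 22 years → 24 May 2018.
  Interference Suspension Credit: +279 days → 27 February 2019.
Expiry of referenced patent HD-631125:
  Base: filing + 22 years → 28 August 2016.
  Regulatory Review Extension: +1052 days → 16 July 2019.
Terminal disclaimer: HD-226921 expires on the earlier of 27 February 2019 and 16 July 2019.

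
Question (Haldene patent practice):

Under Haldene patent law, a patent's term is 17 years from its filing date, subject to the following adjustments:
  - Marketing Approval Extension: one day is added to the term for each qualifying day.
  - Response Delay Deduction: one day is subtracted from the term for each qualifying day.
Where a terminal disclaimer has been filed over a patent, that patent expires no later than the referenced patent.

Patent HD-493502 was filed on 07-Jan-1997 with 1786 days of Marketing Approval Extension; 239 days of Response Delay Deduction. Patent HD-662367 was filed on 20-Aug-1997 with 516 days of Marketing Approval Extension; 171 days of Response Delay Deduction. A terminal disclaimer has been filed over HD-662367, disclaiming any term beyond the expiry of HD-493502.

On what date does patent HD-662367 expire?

Natural term of HD-662367:
  Base: filing + 17 years → 20 August 2014.
  Marketing Approval Extension: +516 days → 18 January 2016.
  Response Delay Deduction: −171 days → 31 July 2015.
Expiry of referenced patent HD-493502:
  Base: filing + 17 years → 7 January 2014.
  Marketing Approval Extension: +1786 days → 28 November 2018.
  Response Delay Deduction: −239 days → 3 April 2018.
Terminal disclaimer: HD-662367 expires on the earlier of 31 July 2015 and 3 April 2018.

2015-07-31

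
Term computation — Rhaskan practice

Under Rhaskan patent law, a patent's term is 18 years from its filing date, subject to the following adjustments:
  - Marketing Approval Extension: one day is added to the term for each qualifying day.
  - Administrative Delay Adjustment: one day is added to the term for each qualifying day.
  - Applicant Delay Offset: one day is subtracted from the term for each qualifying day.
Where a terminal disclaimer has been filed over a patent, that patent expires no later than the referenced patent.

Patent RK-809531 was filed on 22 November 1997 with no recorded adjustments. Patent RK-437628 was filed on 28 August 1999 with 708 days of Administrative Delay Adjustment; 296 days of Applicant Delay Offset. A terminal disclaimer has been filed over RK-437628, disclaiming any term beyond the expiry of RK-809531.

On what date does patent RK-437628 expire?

Natural term of RK-437628:
  Base: filing + 18 years → 28 August 2017.
  Administrative Delay Adjustment: +708 days → 6 August 2019.
  Applicant Delay Offset: −296 days → 14 October 2018.
Expiry of referenced patent RK-809531:
  Base: filing + 18 years → 22 November 2015.
Terminal disclaimer: RK-437628 expires on the earlier of 14 October 2018 and 22 November 2015.

November 22, 2015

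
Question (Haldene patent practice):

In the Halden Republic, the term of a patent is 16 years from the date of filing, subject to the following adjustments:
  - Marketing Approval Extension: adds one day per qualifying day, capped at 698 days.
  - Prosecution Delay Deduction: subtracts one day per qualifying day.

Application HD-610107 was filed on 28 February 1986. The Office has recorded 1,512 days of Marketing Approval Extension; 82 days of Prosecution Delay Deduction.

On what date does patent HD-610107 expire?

Base term: filing date + 16 years → 28 February 2002.
Marketing Approval Extension: 1512 days claimed exceeds the 698-day cap, so +698 days → 27 January 2004.
Prosecution Delay Deduction: −82 days → 6 November 2003.

2003-11-06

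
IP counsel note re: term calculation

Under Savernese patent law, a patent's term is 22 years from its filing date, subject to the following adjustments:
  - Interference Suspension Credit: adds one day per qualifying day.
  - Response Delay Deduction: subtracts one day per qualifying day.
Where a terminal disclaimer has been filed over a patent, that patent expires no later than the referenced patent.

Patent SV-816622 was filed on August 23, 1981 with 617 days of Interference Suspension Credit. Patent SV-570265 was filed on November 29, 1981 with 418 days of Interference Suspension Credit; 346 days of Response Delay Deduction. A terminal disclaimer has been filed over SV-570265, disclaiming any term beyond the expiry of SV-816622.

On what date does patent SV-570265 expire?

2004-02-09

Natural term of SV-570265:
  Base: filing + 22 years → 29 November 2003.
  Interference Suspension Credit: +418 days → 20 January 2005.
  Response Delay Deduction: −346 days → 9 February 2004.
Expiry of referenced patent SV-816622:
  Base: filing + 22 years → 23 August 2003.
  Interference Suspension Credit: +617 days → 1 May 2005.
Terminal disclaimer: SV-570265 expires on the earlier of 9 February 2004 and 1 May 2005.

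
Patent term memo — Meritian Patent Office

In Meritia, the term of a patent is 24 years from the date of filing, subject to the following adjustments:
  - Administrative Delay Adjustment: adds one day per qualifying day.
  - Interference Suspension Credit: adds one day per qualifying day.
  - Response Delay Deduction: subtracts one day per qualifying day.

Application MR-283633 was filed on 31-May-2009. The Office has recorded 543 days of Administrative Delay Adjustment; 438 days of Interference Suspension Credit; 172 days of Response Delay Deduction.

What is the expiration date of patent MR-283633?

August 18, 2035

Base term: filing date + 24 years → 31 May 2033.
Administrative Delay Adjustment: +543 days → 25 November 2034.
Interference Suspension Credit: +438 days → 6 February 2036.
Response Delay Deduction: −172 days → 18 August 2035.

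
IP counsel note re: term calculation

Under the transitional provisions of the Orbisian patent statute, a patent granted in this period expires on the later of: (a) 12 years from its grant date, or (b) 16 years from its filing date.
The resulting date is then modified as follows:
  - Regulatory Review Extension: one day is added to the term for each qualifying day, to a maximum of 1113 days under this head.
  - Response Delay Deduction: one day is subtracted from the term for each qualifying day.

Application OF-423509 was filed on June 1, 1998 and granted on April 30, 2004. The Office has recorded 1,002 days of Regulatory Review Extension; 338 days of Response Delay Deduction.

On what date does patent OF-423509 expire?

February 23, 2018

(a) grant + 12 years → 30 April 2016.
(b) filing + 16 years → 1 June 2014.
Later of the two: 30 April 2016.
Regulatory Review Extension: 1002 days (within the 1113-day cap) → +1002 days → 27 January 2019.
Response Delay Deduction: −338 days → 23 February 2018.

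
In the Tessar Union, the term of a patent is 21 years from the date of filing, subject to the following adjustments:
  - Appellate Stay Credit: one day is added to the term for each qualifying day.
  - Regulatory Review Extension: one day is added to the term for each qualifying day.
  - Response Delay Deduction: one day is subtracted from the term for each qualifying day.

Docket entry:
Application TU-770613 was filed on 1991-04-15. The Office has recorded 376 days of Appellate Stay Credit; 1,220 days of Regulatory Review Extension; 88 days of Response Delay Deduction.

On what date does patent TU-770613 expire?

June 1, 2016

Base term: filing date + 21 years → 15 April 2012.
Appellate Stay Credit: +376 days → 26 April 2013.
Regulatory Review Extension: +1220 days → 28 August 2016.
Response Delay Deduction: −88 days → 1 June 2016.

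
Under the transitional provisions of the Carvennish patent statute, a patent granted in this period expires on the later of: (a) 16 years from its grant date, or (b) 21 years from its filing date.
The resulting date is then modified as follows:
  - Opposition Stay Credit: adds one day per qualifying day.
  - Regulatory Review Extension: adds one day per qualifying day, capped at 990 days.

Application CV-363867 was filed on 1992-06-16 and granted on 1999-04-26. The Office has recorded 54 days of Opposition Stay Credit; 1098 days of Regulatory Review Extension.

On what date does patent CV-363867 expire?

(a) grant + 16 years → 26 April 2015.
(b) filing + 21 years → 16 June 2013.
Later of the two: 26 April 2015.
Opposition Stay Credit: +54 days → 19 June 2015.
Regulatory Review Extension: 1098 days claimed exceeds the 990-day cap, so +990 days → 5 March 2018.

March 5, 2018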